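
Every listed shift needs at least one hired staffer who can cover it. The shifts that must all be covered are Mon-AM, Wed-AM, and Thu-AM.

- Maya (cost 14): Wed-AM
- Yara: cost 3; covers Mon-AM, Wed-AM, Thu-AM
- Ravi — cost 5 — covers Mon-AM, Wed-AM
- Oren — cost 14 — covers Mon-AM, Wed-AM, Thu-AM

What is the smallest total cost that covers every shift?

This is an integer covering problem.
Yara alone covers Mon-AM, Wed-AM, Thu-AM — every shift.
Total cost: 3.
No cover costs less than 3.

3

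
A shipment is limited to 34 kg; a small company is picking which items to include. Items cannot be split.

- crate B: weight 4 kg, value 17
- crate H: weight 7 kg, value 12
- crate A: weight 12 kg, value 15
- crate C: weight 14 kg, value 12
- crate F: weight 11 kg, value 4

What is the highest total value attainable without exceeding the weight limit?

Allowing fractional choices, the relaxed optimum would be about 53.4, but items are indivisible.
crate B + crate H + crate A: weight 4 + 7 + 12 = 23 ≤ 34, value 17 + 12 + 15 = 44.
crate B + crate H + crate A + crate F: weight 4 + 7 + 12 + 11 = 34 ≤ 34, value 17 + 12 + 15 + 4 = 48.
crate B + crate A + crate C: weight 4 + 12 + 14 = 30 ≤ 34, value 17 + 15 + 12 = 44.
Best is crate B, crate H, crate A, and crate F with total value 48.

48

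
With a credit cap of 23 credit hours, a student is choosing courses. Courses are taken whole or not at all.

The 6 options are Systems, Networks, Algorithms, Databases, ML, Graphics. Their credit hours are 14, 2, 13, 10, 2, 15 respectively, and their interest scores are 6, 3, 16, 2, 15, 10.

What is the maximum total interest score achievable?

Algorithms + ML: credit hours 13 + 2 = 15 ≤ 23, interest score 16 + 15 = 31.
Networks + ML + Graphics: credit hours 2 + 2 + 15 = 19 ≤ 23, interest score 3 + 15 + 10 = 28.
Networks + Algorithms + ML: credit hours 2 + 13 + 2 = 17 ≤ 23, interest score 3 + 16 + 15 = 34.
Best is Networks, Algorithms, and ML with total interest score 34.

34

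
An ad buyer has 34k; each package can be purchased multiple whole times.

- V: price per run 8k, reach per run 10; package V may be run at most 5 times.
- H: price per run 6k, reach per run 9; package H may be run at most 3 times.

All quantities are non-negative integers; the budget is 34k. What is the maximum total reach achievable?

2×V and 3×H: price 34 ≤ 34, reach 2·10 + 3·9 = 47.
4×V: price 32 ≤ 34, reach 4·10 = 40.
Best is 47.

47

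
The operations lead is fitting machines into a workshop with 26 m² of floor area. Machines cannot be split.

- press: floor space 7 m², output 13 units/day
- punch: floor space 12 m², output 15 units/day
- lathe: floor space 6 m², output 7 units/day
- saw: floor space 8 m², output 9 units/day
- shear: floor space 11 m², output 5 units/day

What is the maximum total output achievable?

35

Allowing fractional choices, the relaxed optimum would be about 36.1, but machines are indivisible.
press + punch + lathe: floor space 7 + 12 + 6 = 25 ≤ 26, output 13 + 15 + 7 = 35.
press + lathe + saw: floor space 7 + 6 + 8 = 21 ≤ 26, output 13 + 7 + 9 = 29.
punch + lathe + saw: floor space 12 + 6 + 8 = 26 ≤ 26, output 15 + 7 + 9 = 31.
Best is press, punch, and lathe with total output 35.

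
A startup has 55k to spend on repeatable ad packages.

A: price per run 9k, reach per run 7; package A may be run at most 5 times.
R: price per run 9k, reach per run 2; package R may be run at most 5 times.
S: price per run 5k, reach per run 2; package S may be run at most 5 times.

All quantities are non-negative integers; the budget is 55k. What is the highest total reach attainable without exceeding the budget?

39

This is a bounded integer knapsack.
5×A and 1×S: price 50 ≤ 55, reach 5·7 + 1·2 = 37.
5×A and 2×S: price 55 ≤ 55, reach 5·7 + 2·2 = 39.
Best is 39.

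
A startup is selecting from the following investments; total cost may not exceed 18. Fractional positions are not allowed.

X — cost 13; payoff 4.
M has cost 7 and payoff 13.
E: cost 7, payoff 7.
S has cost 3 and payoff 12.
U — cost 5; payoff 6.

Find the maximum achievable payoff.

Allowing fractional choices, the relaxed optimum would be about 34.0, but investments are indivisible.
M + S + U: cost 7 + 3 + 5 = 15 ≤ 18, payoff 13 + 12 + 6 = 31.
M + E + S: cost 7 + 7 + 3 = 17 ≤ 18, payoff 13 + 7 + 12 = 32.
Best is M, E, and S with total payoff 32.

32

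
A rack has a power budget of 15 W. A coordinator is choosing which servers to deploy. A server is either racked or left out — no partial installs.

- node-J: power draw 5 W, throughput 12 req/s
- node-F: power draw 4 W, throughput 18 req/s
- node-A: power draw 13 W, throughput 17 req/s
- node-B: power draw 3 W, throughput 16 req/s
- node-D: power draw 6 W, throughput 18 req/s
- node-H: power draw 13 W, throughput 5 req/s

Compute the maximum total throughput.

52

Allowing fractional choices, the relaxed optimum would be about 56.8, but servers are indivisible.
node-J + node-F + node-D: power draw 5 + 4 + 6 = 15 ≤ 15, throughput 12 + 18 + 18 = 48.
node-F + node-B + node-D: power draw 4 + 3 + 6 = 13 ≤ 15, throughput 18 + 16 + 18 = 52.
Best is node-F, node-B, and node-D with total throughput 52.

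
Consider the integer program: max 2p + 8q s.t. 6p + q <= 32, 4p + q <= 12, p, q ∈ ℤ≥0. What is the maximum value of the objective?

96

(p,q)=(0,12): 6·0+1·12=12≤32, 4·0+1·12=12≤12, objective 96.
(p,q)=(0,11): 6·0+1·11=11≤32, 4·0+1·11=11≤12, objective 88.
No feasible integer point exceeds 96.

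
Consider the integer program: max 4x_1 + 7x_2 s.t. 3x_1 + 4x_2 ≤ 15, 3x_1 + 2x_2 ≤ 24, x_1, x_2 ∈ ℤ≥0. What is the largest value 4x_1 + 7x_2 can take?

25

(x_1,x_2)=(1,3) is feasible, giving 25.
(x_1,x_2)=(2,2) is feasible, giving 22.
(x_1,x_2)=(0,3) is feasible, giving 21.
The best lattice point is (1,3), giving 25.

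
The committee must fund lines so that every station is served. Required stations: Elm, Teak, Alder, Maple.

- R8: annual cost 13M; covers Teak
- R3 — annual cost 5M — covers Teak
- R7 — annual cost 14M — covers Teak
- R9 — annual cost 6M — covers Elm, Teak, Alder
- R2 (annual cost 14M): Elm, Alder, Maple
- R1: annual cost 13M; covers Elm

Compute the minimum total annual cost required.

19

This is a weighted set-cover instance.
Choose R3 and R2: together they cover Elm, Teak, Alder, Maple — every station.
Total annual cost: 5 + 14 = 19.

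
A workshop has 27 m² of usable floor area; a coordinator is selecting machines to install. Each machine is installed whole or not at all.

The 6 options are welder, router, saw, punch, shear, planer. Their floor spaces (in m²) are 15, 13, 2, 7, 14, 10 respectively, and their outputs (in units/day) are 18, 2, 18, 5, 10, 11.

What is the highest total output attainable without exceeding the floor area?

47

Treat it as a binary knapsack problem.
Take welder, saw, and planer: floor space 15 + 2 + 10 = 27 ≤ 27, output 18 + 18 + 11 = 47.
No other feasible combination does better.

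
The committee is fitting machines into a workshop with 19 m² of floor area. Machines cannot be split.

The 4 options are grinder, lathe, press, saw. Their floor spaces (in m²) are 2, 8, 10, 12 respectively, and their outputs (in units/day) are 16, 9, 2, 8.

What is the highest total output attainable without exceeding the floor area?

This is an integer program with binary decision variables.
Take grinder and lathe: floor space 2 + 8 = 10 ≤ 19, output 16 + 9 = 25.
No other feasible combination does better.

25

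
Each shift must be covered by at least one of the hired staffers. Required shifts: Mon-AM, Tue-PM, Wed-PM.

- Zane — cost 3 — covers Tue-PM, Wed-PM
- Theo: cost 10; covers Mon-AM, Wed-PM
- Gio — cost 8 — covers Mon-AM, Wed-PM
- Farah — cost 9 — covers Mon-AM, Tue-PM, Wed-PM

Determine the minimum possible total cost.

9

The greedy cost-per-new-shift heuristic would pick Zane and Gio for 11, but a cheaper cover exists.
Farah alone covers Mon-AM, Tue-PM, Wed-PM — every shift.
Total cost: 9.
No cover costs less than 9.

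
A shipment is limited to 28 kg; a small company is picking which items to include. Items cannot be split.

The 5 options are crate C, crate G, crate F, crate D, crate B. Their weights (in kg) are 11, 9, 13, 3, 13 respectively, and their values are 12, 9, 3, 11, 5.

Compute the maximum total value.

32

This is an integer program with binary decision variables.
Allowing fractional choices, the relaxed optimum would be about 33.9, but items are indivisible.
crate C + crate D + crate B: weight 11 + 3 + 13 = 27 ≤ 28, value 12 + 11 + 5 = 28.
crate C + crate G + crate D: weight 11 + 9 + 3 = 23 ≤ 28, value 12 + 9 + 11 = 32.
crate C + crate F + crate D: weight 11 + 13 + 3 = 27 ≤ 28, value 12 + 3 + 11 = 26.
Best is crate C, crate G, and crate D with total value 32.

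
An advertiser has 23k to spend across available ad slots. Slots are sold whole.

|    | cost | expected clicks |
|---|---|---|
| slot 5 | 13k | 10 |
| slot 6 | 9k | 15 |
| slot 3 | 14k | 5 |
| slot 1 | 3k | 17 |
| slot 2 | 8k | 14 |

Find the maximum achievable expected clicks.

46

Allowing fractional choices, the relaxed optimum would be about 48.3, but ad slots are indivisible.
slot 1 + slot 2: cost 3 + 8 = 11 ≤ 23, expected clicks 17 + 14 = 31.
slot 6 + slot 1: cost 9 + 3 = 12 ≤ 23, expected clicks 15 + 17 = 32.
slot 6 + slot 1 + slot 2: cost 9 + 3 + 8 = 20 ≤ 23, expected clicks 15 + 17 + 14 = 46.
Best is slot 6, slot 1, and slot 2 with total expected clicks 46.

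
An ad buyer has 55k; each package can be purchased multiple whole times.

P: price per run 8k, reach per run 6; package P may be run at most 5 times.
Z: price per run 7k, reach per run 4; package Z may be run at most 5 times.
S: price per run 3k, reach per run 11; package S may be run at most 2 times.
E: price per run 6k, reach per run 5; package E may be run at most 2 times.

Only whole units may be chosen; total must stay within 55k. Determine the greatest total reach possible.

2×P, 3×Z, 2×S, and 2×E: price 55 ≤ 55, reach 2·6 + 3·4 + 2·11 + 2·5 = 56.
5×P, 2×S, and 1×E: price 52 ≤ 55, reach 5·6 + 2·11 + 1·5 = 57.
Best is 57.

57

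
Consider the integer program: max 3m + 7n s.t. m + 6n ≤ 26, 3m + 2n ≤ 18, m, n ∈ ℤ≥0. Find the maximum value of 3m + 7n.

34

Relaxing integrality, the LP optimum is 36.75 at (m,n) = (3.5, 3.75), which is not an integer point.
(m,n)=(2,4): 1·2+6·4=26≤26, 3·2+2·4=14≤18, objective 34.
(m,n)=(4,3): 1·4+6·3=22≤26, 3·4+2·3=18≤18, objective 33.
The best lattice point is (2,4), giving 34.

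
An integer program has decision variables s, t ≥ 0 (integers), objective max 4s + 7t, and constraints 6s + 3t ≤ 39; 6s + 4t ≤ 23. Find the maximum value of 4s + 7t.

35

Relaxing integrality, the LP optimum is 40.25 at (s,t) = (0, 5.75), which is not an integer point.
(s,t)=(0,5): 6·0+3·5=15≤39, 6·0+4·5=20≤23, objective 35.
(s,t)=(1,4): 6·1+3·4=18≤39, 6·1+4·4=22≤23, objective 32.
(s,t)=(0,4): 6·0+3·4=12≤39, 6·0+4·4=16≤23, objective 28.
Maximum is 35 at (s,t)=(0,5).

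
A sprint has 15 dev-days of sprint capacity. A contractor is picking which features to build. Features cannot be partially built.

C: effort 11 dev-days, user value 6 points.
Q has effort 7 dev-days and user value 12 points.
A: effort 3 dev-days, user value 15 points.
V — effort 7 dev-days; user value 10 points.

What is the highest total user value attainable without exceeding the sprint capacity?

Allowing fractional choices, the relaxed optimum would be about 34.1, but features are indivisible.
Q + A: effort 7 + 3 = 10 ≤ 15, user value 12 + 15 = 27.
Q + V: effort 7 + 7 = 14 ≤ 15, user value 12 + 10 = 22.
A + V: effort 3 + 7 = 10 ≤ 15, user value 15 + 10 = 25.
Best is Q and A with total user value 27.

27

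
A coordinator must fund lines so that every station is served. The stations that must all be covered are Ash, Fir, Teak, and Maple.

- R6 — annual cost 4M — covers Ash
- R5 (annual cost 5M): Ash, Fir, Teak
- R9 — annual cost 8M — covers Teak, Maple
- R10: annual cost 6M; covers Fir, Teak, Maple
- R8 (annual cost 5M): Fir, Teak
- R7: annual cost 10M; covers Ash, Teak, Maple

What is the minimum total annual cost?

The greedy cost-per-new-station heuristic would pick R5 and R10 for 11, but a cheaper cover exists.
Choose R6 and R10: together they cover Ash, Fir, Teak, Maple — every station.
Total annual cost: 4 + 6 = 10.
No cover costs less than 10.

10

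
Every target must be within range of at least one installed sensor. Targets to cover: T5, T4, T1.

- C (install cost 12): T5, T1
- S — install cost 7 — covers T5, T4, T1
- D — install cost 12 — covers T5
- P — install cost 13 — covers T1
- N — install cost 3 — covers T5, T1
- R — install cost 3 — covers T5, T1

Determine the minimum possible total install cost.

The greedy cost-per-new-target heuristic would pick N and S for 10, but a cheaper cover exists.
S alone covers T5, T4, T1 — every target.
Total install cost: 7.
No cover costs less than 7.

7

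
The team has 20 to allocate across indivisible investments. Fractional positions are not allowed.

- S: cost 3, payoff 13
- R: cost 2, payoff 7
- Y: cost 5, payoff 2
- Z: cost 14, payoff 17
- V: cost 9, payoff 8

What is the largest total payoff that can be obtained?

S + R + Z: cost 3 + 2 + 14 = 19 ≤ 20, payoff 13 + 7 + 17 = 37.
S + Z: cost 3 + 14 = 17 ≤ 20, payoff 13 + 17 = 30.
S + R + Y + V: cost 3 + 2 + 5 + 9 = 19 ≤ 20, payoff 13 + 7 + 2 + 8 = 30.
Best is S, R, and Z with total payoff 37.

37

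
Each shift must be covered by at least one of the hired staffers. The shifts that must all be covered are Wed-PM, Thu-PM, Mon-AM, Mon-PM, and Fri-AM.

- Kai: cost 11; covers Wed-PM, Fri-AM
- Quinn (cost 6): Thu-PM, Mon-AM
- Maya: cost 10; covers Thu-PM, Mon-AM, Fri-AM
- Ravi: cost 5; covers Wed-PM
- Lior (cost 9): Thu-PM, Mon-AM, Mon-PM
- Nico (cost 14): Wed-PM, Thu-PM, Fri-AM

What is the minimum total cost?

20

The greedy cost-per-new-shift heuristic would pick Quinn, Ravi, Lior, and Maya for 30, but a cheaper cover exists.
Choose Kai and Lior: together they cover Wed-PM, Thu-PM, Mon-AM, Mon-PM, Fri-AM — every shift.
Total cost: 11 + 9 = 20.
No cover costs less than 20.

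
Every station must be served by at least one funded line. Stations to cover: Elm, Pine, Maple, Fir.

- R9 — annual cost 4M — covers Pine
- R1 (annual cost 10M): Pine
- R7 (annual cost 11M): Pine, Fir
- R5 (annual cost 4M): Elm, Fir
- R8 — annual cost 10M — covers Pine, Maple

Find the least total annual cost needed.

14

This is an integer covering problem.
Choose R5 and R8: together they cover Elm, Pine, Maple, Fir — every station.
Total annual cost: 4 + 10 = 14.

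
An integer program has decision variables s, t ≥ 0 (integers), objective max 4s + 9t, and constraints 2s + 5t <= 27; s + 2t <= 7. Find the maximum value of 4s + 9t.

(s,t)=(1,3) is feasible, giving 31.
(s,t)=(0,3) is feasible, giving 27.
(s,t)=(2,2) is feasible, giving 26.
The best lattice point is (1,3), giving 31.

31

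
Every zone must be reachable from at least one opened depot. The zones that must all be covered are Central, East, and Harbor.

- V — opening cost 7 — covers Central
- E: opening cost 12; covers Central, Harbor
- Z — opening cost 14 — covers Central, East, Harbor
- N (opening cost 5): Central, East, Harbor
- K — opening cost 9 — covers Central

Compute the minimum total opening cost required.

N alone covers Central, East, Harbor — every zone.
Total opening cost: 5.

5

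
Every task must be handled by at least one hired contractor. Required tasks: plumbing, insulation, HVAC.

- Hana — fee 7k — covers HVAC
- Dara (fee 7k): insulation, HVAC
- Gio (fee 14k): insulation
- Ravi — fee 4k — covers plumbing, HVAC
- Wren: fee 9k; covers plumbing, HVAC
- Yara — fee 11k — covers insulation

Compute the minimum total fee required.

11

Choose Dara and Ravi: together they cover plumbing, insulation, HVAC — every task.
Total fee: 7 + 4 = 11.
No cover costs less than 11.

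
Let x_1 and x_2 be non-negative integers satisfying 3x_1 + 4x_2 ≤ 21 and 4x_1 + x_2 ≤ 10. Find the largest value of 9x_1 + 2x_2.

22

The continuous relaxation peaks at (2.5, 0) with value 22.50; rounding to a feasible lattice point costs some objective.
(x_1,x_2)=(2,2): 3·2+4·2=14≤21, 4·2+1·2=10≤10, objective 22.
(x_1,x_2)=(2,1): 3·2+4·1=10≤21, 4·2+1·1=9≤10, objective 20.
(x_1,x_2)=(2,0): 3·2+4·0=6≤21, 4·2+1·0=8≤10, objective 18.
No feasible integer point exceeds 22.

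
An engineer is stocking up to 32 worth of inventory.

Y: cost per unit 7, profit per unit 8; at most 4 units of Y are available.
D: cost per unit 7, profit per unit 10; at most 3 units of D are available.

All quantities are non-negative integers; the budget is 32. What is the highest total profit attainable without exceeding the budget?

Take 1×Y and 3×D: cost 28 ≤ 32, profit 1·8 + 3·10 = 38.
D has the best ratio (10/7) and is taken to its limit of 3; remaining capacity is filled optimally with the others.

38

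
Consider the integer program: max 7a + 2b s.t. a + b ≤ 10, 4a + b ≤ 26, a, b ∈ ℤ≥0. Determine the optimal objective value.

46

Relaxing integrality, the LP optimum is 46.67 at (a,b) = (5.33, 4.67), which is not an integer point.
(a,b)=(6,2): 1·6+1·2=8≤10, 4·6+1·2=26≤26, objective 46.
(a,b)=(5,5): 1·5+1·5=10≤10, 4·5+1·5=25≤26, objective 45.
(a,b)=(6,1): 1·6+1·1=7≤10, 4·6+1·1=25≤26, objective 44.
(a,b)=(5,4): 1·5+1·4=9≤10, 4·5+1·4=24≤26, objective 43.
No feasible integer point exceeds 46.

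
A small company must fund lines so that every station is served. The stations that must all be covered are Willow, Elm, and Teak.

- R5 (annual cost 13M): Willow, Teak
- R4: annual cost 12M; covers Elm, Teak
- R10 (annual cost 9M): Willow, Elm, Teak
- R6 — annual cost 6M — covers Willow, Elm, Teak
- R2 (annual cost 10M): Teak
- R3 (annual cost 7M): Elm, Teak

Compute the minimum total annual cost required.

6

This is an integer covering problem.
R6 alone covers Willow, Elm, Teak — every station.
Total annual cost: 6.
No cover costs less than 6.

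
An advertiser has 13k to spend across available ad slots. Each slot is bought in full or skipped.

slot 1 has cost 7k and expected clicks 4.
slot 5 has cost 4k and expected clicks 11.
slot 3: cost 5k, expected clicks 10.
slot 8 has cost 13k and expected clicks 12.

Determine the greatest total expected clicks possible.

21

slot 5 + slot 3: cost 4 + 5 = 9 ≤ 13, expected clicks 11 + 10 = 21.
slot 1 + slot 3: cost 7 + 5 = 12 ≤ 13, expected clicks 4 + 10 = 14.
slot 1 + slot 5: cost 7 + 4 = 11 ≤ 13, expected clicks 4 + 11 = 15.
Best is slot 5 and slot 3 with total expected clicks 21.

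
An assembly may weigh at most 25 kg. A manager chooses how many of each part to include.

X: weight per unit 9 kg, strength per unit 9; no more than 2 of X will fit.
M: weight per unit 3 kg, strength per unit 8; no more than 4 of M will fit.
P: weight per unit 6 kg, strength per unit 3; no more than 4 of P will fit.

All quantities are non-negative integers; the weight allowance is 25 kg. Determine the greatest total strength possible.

41

This is a bounded integer knapsack.
Take 1×X and 4×M: weight 21 ≤ 25, strength 1·9 + 4·8 = 41.
M has the best ratio (8/3) and is taken to its limit of 4; remaining capacity is filled optimally with the others.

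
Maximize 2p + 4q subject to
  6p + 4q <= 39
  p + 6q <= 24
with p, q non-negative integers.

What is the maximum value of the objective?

The continuous relaxation peaks at (4.31, 3.28) with value 21.75; rounding to a feasible lattice point costs some objective.
(p,q)=(4,3) is feasible, giving 20.
(p,q)=(3,3) is feasible, giving 18.
The best lattice point is (4,3), giving 20.

20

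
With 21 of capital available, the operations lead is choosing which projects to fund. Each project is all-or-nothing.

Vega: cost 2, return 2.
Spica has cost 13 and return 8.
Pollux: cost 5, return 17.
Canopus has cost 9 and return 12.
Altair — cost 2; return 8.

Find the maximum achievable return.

39

Vega + Pollux + Canopus + Altair: cost 2 + 5 + 9 + 2 = 18 ≤ 21, return 2 + 17 + 12 + 8 = 39.
Pollux + Canopus + Altair: cost 5 + 9 + 2 = 16 ≤ 21, return 17 + 12 + 8 = 37.
Best is Vega, Pollux, Canopus, and Altair with total return 39.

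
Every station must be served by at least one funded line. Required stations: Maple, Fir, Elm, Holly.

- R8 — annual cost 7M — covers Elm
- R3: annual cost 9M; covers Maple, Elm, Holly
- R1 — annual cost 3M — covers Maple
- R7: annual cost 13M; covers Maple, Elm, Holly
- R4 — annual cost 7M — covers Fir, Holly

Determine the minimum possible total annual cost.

Choose R3 and R4: together they cover Maple, Fir, Elm, Holly — every station.
Total annual cost: 9 + 7 = 16.
No cover costs less than 16.

16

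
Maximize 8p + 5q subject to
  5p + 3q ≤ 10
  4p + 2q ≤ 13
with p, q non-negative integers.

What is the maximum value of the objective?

16

The continuous relaxation peaks at (0, 3.33) with value 16.67; rounding to a feasible lattice point costs some objective.
(p,q)=(2,0) is feasible, giving 16.
(p,q)=(0,3) is feasible, giving 15.
(p,q)=(1,1) is feasible, giving 13.
The best lattice point is (2,0), giving 16.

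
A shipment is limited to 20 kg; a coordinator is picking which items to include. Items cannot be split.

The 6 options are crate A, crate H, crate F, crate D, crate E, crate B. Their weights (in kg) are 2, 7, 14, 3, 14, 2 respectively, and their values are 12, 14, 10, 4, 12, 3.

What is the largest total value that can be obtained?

33

Treat it as a binary knapsack problem.
Take crate A, crate H, crate D, and crate B: weight 2 + 7 + 3 + 2 = 14 ≤ 20, value 12 + 14 + 4 + 3 = 33.
No other feasible combination does better.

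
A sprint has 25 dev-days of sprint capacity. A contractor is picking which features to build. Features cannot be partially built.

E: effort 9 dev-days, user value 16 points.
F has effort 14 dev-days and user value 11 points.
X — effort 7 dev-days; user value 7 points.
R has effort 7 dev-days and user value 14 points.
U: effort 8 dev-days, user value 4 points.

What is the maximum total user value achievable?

Take E, X, and R: effort 9 + 7 + 7 = 23 ≤ 25, user value 16 + 7 + 14 = 37.
No other feasible combination does better.

37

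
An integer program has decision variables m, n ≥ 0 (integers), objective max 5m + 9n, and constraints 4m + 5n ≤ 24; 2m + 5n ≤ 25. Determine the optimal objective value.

41

The continuous relaxation peaks at (0, 4.8) with value 43.20; rounding to a feasible lattice point costs some objective.
(m,n)=(1,4): 4·1+5·4=24≤24, 2·1+5·4=22≤25, objective 41.
(m,n)=(2,3): 4·2+5·3=23≤24, 2·2+5·3=19≤25, objective 37.
(m,n)=(0,4): 4·0+5·4=20≤24, 2·0+5·4=20≤25, objective 36.
(m,n)=(1,3): 4·1+5·3=19≤24, 2·1+5·3=17≤25, objective 32.
No feasible integer point exceeds 41.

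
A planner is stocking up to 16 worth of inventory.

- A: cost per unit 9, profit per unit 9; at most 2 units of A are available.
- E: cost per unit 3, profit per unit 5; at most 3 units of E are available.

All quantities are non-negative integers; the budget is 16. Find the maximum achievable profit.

E has the best ratio (5/3); taking only E gives at most 3×5 = 15 (stopped by the supply cap of 3).
Mixing does better — 1×A and 2×E: cost 15 ≤ 16, profit 1·9 + 2·5 = 19.

19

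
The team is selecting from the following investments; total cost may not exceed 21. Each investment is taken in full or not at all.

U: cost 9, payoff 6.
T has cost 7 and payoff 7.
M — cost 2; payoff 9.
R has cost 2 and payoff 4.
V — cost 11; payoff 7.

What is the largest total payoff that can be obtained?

26

This is a 0-1 knapsack instance.
Allowing fractional choices, the relaxed optimum would be about 26.6, but investments are indivisible.
U + T + M: cost 9 + 7 + 2 = 18 ≤ 21, payoff 6 + 7 + 9 = 22.
U + T + M + R: cost 9 + 7 + 2 + 2 = 20 ≤ 21, payoff 6 + 7 + 9 + 4 = 26.
T + M + V: cost 7 + 2 + 11 = 20 ≤ 21, payoff 7 + 9 + 7 = 23.
Best is U, T, M, and R with total payoff 26.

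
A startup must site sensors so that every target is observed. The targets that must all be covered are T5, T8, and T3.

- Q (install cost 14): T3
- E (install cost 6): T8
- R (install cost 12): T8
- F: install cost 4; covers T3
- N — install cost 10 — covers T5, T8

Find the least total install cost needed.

14

This is an integer covering problem.
Choose F and N: together they cover T5, T8, T3 — every target.
Total install cost: 4 + 10 = 14.
No cover costs less than 14.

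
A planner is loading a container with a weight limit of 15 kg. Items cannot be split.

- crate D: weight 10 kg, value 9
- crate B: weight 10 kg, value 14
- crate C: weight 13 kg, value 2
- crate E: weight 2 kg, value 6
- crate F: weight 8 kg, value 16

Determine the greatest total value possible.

Allowing fractional choices, the relaxed optimum would be about 29.0, but items are indivisible.
crate E + crate F: weight 2 + 8 = 10 ≤ 15, value 6 + 16 = 22.
crate F: weight 8 ≤ 15, value 16.
crate B + crate E: weight 10 + 2 = 12 ≤ 15, value 14 + 6 = 20.
Best is crate E and crate F with total value 22.

22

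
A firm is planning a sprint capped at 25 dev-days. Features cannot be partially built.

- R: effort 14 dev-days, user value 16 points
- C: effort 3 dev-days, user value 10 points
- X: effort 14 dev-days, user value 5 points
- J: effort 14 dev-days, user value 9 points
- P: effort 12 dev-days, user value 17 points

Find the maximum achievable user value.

27

Take C and P: effort 3 + 12 = 15 ≤ 25, user value 10 + 17 = 27.
No other feasible combination does better.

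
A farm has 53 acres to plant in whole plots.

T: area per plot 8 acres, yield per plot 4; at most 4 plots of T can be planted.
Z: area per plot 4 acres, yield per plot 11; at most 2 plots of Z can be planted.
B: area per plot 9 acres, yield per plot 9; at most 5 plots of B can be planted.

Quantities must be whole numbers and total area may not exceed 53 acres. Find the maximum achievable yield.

Take 2×Z and 5×B: area 53 ≤ 53, yield 2·11 + 5·9 = 67.
Z has the best ratio (11/4) and is taken to its limit of 2; remaining capacity is filled optimally with the others.

67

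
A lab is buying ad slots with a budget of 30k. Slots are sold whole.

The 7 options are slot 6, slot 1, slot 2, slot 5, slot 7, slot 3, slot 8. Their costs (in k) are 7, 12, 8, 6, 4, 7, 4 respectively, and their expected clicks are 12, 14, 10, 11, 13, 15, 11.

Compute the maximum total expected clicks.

Take slot 6, slot 5, slot 7, slot 3, and slot 8: cost 7 + 6 + 4 + 7 + 4 = 28 ≤ 30, expected clicks 12 + 11 + 13 + 15 + 11 = 62.
No other feasible combination does better.

62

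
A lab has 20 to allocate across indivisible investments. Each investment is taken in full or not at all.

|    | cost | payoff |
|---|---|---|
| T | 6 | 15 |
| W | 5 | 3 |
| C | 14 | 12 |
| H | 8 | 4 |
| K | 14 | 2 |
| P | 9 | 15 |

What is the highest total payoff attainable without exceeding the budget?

Allowing fractional choices, the relaxed optimum would be about 34.3, but investments are indivisible.
T + P: cost 6 + 9 = 15 ≤ 20, payoff 15 + 15 = 30.
T + W + P: cost 6 + 5 + 9 = 20 ≤ 20, payoff 15 + 3 + 15 = 33.
Best is T, W, and P with total payoff 33.

33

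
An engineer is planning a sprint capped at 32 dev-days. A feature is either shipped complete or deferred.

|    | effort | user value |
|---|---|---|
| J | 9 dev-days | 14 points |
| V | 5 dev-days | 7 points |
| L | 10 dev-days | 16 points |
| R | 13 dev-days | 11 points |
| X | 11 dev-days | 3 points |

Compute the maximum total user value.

41

Allowing fractional choices, the relaxed optimum would be about 43.8, but features are indivisible.
J + V + L: effort 9 + 5 + 10 = 24 ≤ 32, user value 14 + 7 + 16 = 37.
J + L + R: effort 9 + 10 + 13 = 32 ≤ 32, user value 14 + 16 + 11 = 41.
Best is J, L, and R with total user value 41.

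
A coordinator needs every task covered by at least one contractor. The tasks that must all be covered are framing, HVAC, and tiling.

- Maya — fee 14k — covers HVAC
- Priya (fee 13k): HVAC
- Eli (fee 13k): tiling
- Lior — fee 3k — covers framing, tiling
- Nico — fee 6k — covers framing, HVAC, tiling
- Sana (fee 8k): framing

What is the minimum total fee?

The greedy cost-per-new-task heuristic would pick Lior and Nico for 9, but a cheaper cover exists.
Nico alone covers framing, HVAC, tiling — every task.
Total fee: 6.
No cover costs less than 6.

6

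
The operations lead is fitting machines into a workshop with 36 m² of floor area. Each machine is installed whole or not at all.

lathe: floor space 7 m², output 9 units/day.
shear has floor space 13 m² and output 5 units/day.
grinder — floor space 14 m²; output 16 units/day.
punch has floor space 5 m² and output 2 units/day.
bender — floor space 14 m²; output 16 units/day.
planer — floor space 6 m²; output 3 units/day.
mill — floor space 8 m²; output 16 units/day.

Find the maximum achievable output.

48

grinder + bender + mill: floor space 14 + 14 + 8 = 36 ≤ 36, output 16 + 16 + 16 = 48.
lathe + grinder + planer + mill: floor space 7 + 14 + 6 + 8 = 35 ≤ 36, output 9 + 16 + 3 + 16 = 44.
Best is grinder, bender, and mill with total output 48.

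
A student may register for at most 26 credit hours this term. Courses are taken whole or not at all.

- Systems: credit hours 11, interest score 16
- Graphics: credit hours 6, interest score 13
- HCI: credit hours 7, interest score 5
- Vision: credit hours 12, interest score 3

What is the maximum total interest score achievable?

34

Allowing fractional choices, the relaxed optimum would be about 34.5, but courses are indivisible.
Systems + Graphics: credit hours 11 + 6 = 17 ≤ 26, interest score 16 + 13 = 29.
Systems + HCI: credit hours 11 + 7 = 18 ≤ 26, interest score 16 + 5 = 21.
Systems + Graphics + HCI: credit hours 11 + 6 + 7 = 24 ≤ 26, interest score 16 + 13 + 5 = 34.
Best is Systems, Graphics, and HCI with total interest score 34.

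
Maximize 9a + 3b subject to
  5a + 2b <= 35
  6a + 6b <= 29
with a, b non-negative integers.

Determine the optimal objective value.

36

Relaxing integrality, the LP optimum is 43.50 at (a,b) = (4.83, 0), which is not an integer point.
(a,b)=(4,0): 5·4+2·0=20≤35, 6·4+6·0=24≤29, objective 36.
(a,b)=(3,1): 5·3+2·1=17≤35, 6·3+6·1=24≤29, objective 30.
(a,b)=(3,0): 5·3+2·0=15≤35, 6·3+6·0=18≤29, objective 27.
The best lattice point is (4,0), giving 36.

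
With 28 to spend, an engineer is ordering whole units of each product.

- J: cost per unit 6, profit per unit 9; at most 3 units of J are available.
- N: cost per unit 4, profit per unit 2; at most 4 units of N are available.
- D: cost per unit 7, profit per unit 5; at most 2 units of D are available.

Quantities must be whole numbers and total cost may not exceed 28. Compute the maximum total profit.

32

J has the best ratio (9/6); taking only J gives at most 3×9 = 27 (stopped by the supply cap of 3).
Mixing does better — 3×J and 1×D: cost 25 ≤ 28, profit 3·9 + 1·5 = 32.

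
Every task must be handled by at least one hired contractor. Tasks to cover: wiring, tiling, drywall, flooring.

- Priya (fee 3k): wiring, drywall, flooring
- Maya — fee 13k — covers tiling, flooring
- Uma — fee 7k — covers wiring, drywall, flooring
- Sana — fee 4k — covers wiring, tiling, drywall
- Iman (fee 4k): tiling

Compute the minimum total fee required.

7

Choose Priya and Sana: together they cover wiring, tiling, drywall, flooring — every task.
Total fee: 3 + 4 = 7.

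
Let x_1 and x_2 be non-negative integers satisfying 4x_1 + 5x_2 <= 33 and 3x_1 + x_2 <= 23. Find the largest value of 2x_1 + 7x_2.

42

(x_1,x_2)=(0,6) is feasible, giving 42.
(x_1,x_2)=(1,5) is feasible, giving 37.
(x_1,x_2)=(0,5) is feasible, giving 35.
Maximum is 42 at (x_1,x_2)=(0,6).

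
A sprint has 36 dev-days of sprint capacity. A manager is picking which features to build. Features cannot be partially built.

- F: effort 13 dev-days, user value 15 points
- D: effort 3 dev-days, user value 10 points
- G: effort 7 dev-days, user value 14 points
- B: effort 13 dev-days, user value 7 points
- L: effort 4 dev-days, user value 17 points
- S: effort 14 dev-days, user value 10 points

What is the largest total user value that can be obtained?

Treat it as a binary knapsack problem.
Allowing fractional choices, the relaxed optimum would be about 62.4, but features are indivisible.
F + D + G + L: effort 13 + 3 + 7 + 4 = 27 ≤ 36, user value 15 + 10 + 14 + 17 = 56.
F + D + L + S: effort 13 + 3 + 4 + 14 = 34 ≤ 36, user value 15 + 10 + 17 + 10 = 52.
D + G + L + S: effort 3 + 7 + 4 + 14 = 28 ≤ 36, user value 10 + 14 + 17 + 10 = 51.
Best is F, D, G, and L with total user value 56.

56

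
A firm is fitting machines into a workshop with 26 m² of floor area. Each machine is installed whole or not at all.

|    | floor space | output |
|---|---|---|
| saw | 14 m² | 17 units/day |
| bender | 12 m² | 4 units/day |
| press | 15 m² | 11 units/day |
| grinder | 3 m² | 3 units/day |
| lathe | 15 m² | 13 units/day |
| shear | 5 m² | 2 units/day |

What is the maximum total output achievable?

Take saw, grinder, and shear: floor space 14 + 3 + 5 = 22 ≤ 26, output 17 + 3 + 2 = 22.
No other feasible combination does better.

22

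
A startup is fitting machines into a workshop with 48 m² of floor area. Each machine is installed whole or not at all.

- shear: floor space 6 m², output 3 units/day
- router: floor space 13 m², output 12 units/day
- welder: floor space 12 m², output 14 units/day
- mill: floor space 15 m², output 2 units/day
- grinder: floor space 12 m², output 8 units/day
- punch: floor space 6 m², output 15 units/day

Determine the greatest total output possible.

49

shear + router + welder + punch: floor space 6 + 13 + 12 + 6 = 37 ≤ 48, output 3 + 12 + 14 + 15 = 44.
router + welder + grinder + punch: floor space 13 + 12 + 12 + 6 = 43 ≤ 48, output 12 + 14 + 8 + 15 = 49.
Best is router, welder, grinder, and punch with total output 49.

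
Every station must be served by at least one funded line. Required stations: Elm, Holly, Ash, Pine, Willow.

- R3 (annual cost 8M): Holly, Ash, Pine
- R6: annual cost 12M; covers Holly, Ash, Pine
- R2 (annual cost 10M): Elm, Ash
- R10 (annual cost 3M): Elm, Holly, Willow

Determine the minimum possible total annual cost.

Choose R3 and R10: together they cover Elm, Holly, Ash, Pine, Willow — every station.
Total annual cost: 8 + 3 = 11.
No cover costs less than 11.

11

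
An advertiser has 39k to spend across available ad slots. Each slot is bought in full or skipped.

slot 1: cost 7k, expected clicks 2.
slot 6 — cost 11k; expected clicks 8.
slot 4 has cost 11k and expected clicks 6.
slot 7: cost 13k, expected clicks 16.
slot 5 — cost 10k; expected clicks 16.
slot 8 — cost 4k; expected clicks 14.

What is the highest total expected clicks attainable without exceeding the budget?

54

Allowing fractional choices, the relaxed optimum would be about 54.5, but ad slots are indivisible.
slot 6 + slot 7 + slot 5 + slot 8: cost 11 + 13 + 10 + 4 = 38 ≤ 39, expected clicks 8 + 16 + 16 + 14 = 54.
slot 1 + slot 7 + slot 5 + slot 8: cost 7 + 13 + 10 + 4 = 34 ≤ 39, expected clicks 2 + 16 + 16 + 14 = 48.
slot 4 + slot 7 + slot 5 + slot 8: cost 11 + 13 + 10 + 4 = 38 ≤ 39, expected clicks 6 + 16 + 16 + 14 = 52.
Best is slot 6, slot 7, slot 5, and slot 8 with total expected clicks 54.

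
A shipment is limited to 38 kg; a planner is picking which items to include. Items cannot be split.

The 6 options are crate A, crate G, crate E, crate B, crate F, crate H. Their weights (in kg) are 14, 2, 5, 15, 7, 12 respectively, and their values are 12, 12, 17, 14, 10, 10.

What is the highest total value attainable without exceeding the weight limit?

55

crate G + crate E + crate B + crate H: weight 2 + 5 + 15 + 12 = 34 ≤ 38, value 12 + 17 + 14 + 10 = 53.
crate A + crate G + crate E + crate B: weight 14 + 2 + 5 + 15 = 36 ≤ 38, value 12 + 12 + 17 + 14 = 55.
crate G + crate E + crate B + crate F: weight 2 + 5 + 15 + 7 = 29 ≤ 38, value 12 + 17 + 14 + 10 = 53.
Best is crate A, crate G, crate E, and crate B with total value 55.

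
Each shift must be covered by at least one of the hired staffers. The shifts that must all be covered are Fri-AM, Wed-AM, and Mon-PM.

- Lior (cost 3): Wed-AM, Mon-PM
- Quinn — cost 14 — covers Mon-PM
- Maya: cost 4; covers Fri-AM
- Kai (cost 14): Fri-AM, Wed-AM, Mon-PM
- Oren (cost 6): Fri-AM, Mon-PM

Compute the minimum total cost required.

7

Choose Lior and Maya: together they cover Fri-AM, Wed-AM, Mon-PM — every shift.
Total cost: 3 + 4 = 7.
No cover costs less than 7.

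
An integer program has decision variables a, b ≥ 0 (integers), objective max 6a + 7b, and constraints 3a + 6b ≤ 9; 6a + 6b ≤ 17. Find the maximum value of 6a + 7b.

(a,b)=(1,1): 3·1+6·1=9≤9, 6·1+6·1=12≤17, objective 13.
(a,b)=(2,0): 3·2+6·0=6≤9, 6·2+6·0=12≤17, objective 12.
(a,b)=(0,1): 3·0+6·1=6≤9, 6·0+6·1=6≤17, objective 7.
The best lattice point is (1,1), giving 13.

13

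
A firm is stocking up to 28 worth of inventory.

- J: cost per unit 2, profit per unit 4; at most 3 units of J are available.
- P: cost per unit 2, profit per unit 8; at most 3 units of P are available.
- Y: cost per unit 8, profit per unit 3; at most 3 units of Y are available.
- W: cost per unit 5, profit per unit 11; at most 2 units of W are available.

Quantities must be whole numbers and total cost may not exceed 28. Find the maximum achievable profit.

2×J, 3×P, 1×Y, and 2×W: cost 28 ≤ 28, profit 2·4 + 3·8 + 1·3 + 2·11 = 57.
3×J, 3×P, and 2×W: cost 22 ≤ 28, profit 3·4 + 3·8 + 2·11 = 58.
Best is 58.

58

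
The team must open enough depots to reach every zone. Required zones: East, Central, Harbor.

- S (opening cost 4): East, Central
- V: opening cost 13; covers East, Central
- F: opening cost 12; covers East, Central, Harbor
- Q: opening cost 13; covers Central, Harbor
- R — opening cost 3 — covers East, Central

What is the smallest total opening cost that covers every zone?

12

The greedy cost-per-new-zone heuristic would pick R and F for 15, but a cheaper cover exists.
F alone covers East, Central, Harbor — every zone.
Total opening cost: 12.
No cover costs less than 12.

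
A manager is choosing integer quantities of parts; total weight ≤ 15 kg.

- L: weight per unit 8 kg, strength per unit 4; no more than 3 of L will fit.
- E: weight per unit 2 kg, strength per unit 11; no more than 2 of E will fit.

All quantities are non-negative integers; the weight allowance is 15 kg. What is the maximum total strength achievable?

This is a bounded integer knapsack.
E has the best ratio (11/2); taking only E gives at most 2×11 = 22 (stopped by the supply cap of 2).
Mixing does better — 1×L and 2×E: weight 12 ≤ 15, strength 1·4 + 2·11 = 26.

26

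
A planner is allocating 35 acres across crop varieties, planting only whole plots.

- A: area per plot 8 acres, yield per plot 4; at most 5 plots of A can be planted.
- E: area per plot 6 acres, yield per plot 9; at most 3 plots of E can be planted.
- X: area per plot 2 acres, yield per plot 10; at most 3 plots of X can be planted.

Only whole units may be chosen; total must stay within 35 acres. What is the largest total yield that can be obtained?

X has the best ratio (10/2); taking only X gives at most 3×10 = 30 (stopped by the supply cap of 3).
Mixing does better — 1×A, 3×E, and 3×X: area 32 ≤ 35, yield 1·4 + 3·9 + 3·10 = 61.

61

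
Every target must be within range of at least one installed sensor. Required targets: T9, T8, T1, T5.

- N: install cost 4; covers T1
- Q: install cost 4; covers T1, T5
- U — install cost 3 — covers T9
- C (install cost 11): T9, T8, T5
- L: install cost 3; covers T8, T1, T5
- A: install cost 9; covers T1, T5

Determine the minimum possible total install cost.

6

Choose U and L: together they cover T9, T8, T1, T5 — every target.
Total install cost: 3 + 3 = 6.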